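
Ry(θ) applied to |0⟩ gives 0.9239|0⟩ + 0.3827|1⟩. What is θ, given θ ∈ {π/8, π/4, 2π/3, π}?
π/4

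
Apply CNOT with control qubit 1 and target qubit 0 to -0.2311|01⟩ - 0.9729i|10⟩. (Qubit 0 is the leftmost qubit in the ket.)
-0.9729i|10⟩ - 0.2311|11⟩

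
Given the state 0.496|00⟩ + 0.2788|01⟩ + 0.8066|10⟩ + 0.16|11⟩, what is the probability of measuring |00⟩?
0.246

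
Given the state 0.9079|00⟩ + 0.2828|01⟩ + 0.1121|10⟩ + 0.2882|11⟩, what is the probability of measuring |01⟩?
0.07998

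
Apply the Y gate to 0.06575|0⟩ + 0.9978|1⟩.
-0.9978i|0⟩ + 0.06575i|1⟩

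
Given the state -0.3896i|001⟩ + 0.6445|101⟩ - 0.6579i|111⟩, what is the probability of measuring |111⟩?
0.4328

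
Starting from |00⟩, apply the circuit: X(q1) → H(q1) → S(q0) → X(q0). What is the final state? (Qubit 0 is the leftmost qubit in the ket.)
1/√2|10⟩ - 1/√2|11⟩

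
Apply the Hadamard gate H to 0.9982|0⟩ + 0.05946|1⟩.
0.7479|0⟩ + 0.6638|1⟩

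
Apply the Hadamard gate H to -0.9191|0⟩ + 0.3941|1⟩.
-0.3712|0⟩ - 0.9286|1⟩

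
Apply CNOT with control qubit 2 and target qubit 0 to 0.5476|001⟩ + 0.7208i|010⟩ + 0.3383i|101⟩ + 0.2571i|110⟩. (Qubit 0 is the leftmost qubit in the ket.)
0.3383i|001⟩ + 0.7208i|010⟩ + 0.5476|101⟩ + 0.2571i|110⟩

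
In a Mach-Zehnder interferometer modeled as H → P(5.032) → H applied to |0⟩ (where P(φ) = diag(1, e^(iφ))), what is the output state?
(0.6571 - 0.4747i)|0⟩ + (0.3429 + 0.4747i)|1⟩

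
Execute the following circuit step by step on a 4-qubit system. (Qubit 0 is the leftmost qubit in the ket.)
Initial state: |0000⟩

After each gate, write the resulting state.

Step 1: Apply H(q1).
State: 1/√2|0000⟩ + 1/√2|0100⟩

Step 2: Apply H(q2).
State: 1/2|0000⟩ + 1/2|0010⟩ + 1/2|0100⟩ + 1/2|0110⟩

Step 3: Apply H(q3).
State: 1/√8|0000⟩ + 1/√8|0001⟩ + 1/√8|0010⟩ + 1/√8|0011⟩ + 1/√8|0100⟩ + 1/√8|0101⟩ + 1/√8|0110⟩ + 1/√8|0111⟩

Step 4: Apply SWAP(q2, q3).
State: 1/√8|0000⟩ + 1/√8|0001⟩ + 1/√8|0010⟩ + 1/√8|0011⟩ + 1/√8|0100⟩ + 1/√8|0101⟩ + 1/√8|0110⟩ + 1/√8|0111⟩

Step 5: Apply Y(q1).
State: -(1/√8)i|0000⟩ - (1/√8)i|0001⟩ - (1/√8)i|0010⟩ - (1/√8)i|0011⟩ + (1/√8)i|0100⟩ + (1/√8)i|0101⟩ + (1/√8)i|0110⟩ + (1/√8)i|0111⟩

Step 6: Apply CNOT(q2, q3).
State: -(1/√8)i|0000⟩ - (1/√8)i|0001⟩ - (1/√8)i|0010⟩ - (1/√8)i|0011⟩ + (1/√8)i|0100⟩ + (1/√8)i|0101⟩ + (1/√8)i|0110⟩ + (1/√8)i|0111⟩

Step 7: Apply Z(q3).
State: -(1/√8)i|0000⟩ + (1/√8)i|0001⟩ - (1/√8)i|0010⟩ + (1/√8)i|0011⟩ + (1/√8)i|0100⟩ - (1/√8)i|0101⟩ + (1/√8)i|0110⟩ - (1/√8)i|0111⟩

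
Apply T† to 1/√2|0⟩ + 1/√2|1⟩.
1/√2|0⟩ + (1/2 - (1/2)i)|1⟩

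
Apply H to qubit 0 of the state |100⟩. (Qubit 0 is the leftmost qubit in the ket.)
1/√2|000⟩ - 1/√2|100⟩

H on qubit 0 mixes each pair of kets that differ only in qubit 0: amplitudes (a, b) of (|…0…⟩, |…1…⟩) become ((a + b)/√2, (a − b)/√2). Kets absent from the input have amplitude 0.
(|000⟩, |100⟩): (a, b) = (0, 1) → (1/√2, -1/√2)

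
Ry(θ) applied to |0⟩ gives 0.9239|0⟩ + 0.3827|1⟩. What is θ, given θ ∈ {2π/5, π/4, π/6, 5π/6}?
π/4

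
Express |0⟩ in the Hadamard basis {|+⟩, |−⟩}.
1/√2|+⟩ + 1/√2|−⟩

With |ψ⟩ = α|0⟩ + β|1⟩, the Hadamard-basis coefficients are ⟨+|ψ⟩ = (α + β)/√2 and ⟨−|ψ⟩ = (α − β)/√2.
Here α = 1, β = 0: (α + β)/√2 = 1/√2, (α − β)/√2 = 1/√2.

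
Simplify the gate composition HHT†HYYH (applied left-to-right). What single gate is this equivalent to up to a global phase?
T†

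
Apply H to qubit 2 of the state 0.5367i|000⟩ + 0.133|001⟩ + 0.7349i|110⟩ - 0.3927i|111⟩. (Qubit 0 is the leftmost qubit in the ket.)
(0.09405 + 0.3795i)|000⟩ + (-0.09405 + 0.3795i)|001⟩ + 0.242i|110⟩ + 0.7973i|111⟩

H on qubit 2 mixes each pair of kets that differ only in qubit 2: amplitudes (a, b) of (|…0…⟩, |…1…⟩) become ((a + b)/√2, (a − b)/√2). Kets absent from the input have amplitude 0.
(|000⟩, |001⟩): (a, b) = (0.5367i, 0.133) → ((0.09405 + 0.3795i), (-0.09405 + 0.3795i))
(|110⟩, |111⟩): (a, b) = (0.7349i, -0.3927i) → (0.242i, 0.7973i)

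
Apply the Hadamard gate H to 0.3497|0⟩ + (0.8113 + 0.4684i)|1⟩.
(0.821 + 0.3312i)|0⟩ + (-0.3264 - 0.3312i)|1⟩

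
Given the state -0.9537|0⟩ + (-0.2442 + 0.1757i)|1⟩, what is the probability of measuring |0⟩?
0.9095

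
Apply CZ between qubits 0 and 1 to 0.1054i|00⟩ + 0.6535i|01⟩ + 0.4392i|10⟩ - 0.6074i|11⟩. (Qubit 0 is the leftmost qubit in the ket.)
0.1054i|00⟩ + 0.6535i|01⟩ + 0.4392i|10⟩ + 0.6074i|11⟩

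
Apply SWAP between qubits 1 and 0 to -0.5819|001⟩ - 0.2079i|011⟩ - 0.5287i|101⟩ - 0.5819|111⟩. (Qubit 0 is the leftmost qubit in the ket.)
-0.5819|001⟩ - 0.5287i|011⟩ - 0.2079i|101⟩ - 0.5819|111⟩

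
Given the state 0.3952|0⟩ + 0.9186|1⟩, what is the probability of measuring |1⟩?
0.8438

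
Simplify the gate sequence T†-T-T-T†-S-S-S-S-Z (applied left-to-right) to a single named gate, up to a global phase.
Z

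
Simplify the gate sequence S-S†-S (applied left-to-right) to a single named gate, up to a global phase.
S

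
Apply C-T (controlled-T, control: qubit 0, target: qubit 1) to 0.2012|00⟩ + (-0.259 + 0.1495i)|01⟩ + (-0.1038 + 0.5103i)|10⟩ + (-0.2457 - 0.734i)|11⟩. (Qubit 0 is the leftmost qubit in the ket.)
0.2012|00⟩ + (-0.259 + 0.1495i)|01⟩ + (-0.1038 + 0.5103i)|10⟩ + (0.3453 - 0.6928i)|11⟩

C-T leaves the control-|0⟩ kets |00⟩, |01⟩ unchanged and applies T to qubit 1 on the control-|1⟩ pair (|10⟩, |11⟩).
T = [[1, 0], [0, (1/√2 + (1/√2)i)]].
With a = amp(|10⟩) = (-0.1038 + 0.5103i) and b = amp(|11⟩) = (-0.2457 - 0.734i):
new amp(|10⟩) = (1)·a = (-0.1038 + 0.5103i)
new amp(|11⟩) = (1/√2 + (1/√2)i)·b = (0.3453 - 0.6928i)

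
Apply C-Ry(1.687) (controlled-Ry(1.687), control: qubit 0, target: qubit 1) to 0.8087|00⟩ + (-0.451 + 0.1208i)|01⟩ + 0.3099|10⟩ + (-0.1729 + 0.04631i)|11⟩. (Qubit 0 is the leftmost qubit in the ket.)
0.8087|00⟩ + (-0.451 + 0.1208i)|01⟩ + (0.3352 - 0.03459i)|10⟩ + (0.1165 + 0.03079i)|11⟩

C-Ry(1.687) leaves the control-|0⟩ kets |00⟩, |01⟩ unchanged and applies Ry(1.687) to qubit 1 on the control-|1⟩ pair (|10⟩, |11⟩).
Ry(1.687) = [[cos(θ/2), −sin(θ/2)], [sin(θ/2), cos(θ/2)]]; θ = 1.687, cos(θ/2) ≈ 0.664852, sin(θ/2) ≈ 0.746975.
With a = amp(|10⟩) = 0.3099 and b = amp(|11⟩) = (-0.1729 + 0.04631i):
new amp(|10⟩) = (0.664852)·a + (-0.746975)·b = (0.3352 - 0.03459i)
new amp(|11⟩) = (0.746975)·a + (0.664852)·b = (0.1165 + 0.03079i)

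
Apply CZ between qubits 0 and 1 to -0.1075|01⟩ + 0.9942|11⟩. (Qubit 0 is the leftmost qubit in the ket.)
-0.1075|01⟩ - 0.9942|11⟩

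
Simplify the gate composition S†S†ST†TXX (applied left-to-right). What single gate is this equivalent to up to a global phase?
S†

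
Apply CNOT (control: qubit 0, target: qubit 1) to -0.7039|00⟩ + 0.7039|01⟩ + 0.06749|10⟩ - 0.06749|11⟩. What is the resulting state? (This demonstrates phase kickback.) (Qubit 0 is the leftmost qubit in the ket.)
-0.7039|00⟩ + 0.7039|01⟩ - 0.06749|10⟩ + 0.06749|11⟩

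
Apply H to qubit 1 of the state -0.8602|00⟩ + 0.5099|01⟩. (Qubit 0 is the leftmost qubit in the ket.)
-0.2477|00⟩ - 0.9688|01⟩

H on qubit 1 mixes each pair of kets that differ only in qubit 1: amplitudes (a, b) of (|…0…⟩, |…1…⟩) become ((a + b)/√2, (a − b)/√2). Kets absent from the input have amplitude 0.
(|00⟩, |01⟩): (a, b) = (-0.8602, 0.5099) → (-0.2477, -0.9688)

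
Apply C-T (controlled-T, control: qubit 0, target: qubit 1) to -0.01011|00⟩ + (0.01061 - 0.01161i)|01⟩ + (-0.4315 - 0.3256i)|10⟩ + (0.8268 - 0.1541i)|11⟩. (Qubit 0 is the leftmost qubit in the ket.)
-0.01011|00⟩ + (0.01061 - 0.01161i)|01⟩ + (-0.4315 - 0.3256i)|10⟩ + (0.6936 + 0.4757i)|11⟩

C-T leaves the control-|0⟩ kets |00⟩, |01⟩ unchanged and applies T to qubit 1 on the control-|1⟩ pair (|10⟩, |11⟩).
T = [[1, 0], [0, (1/√2 + (1/√2)i)]].
With a = amp(|10⟩) = (-0.4315 - 0.3256i) and b = amp(|11⟩) = (0.8268 - 0.1541i):
new amp(|10⟩) = (1)·a = (-0.4315 - 0.3256i)
new amp(|11⟩) = (1/√2 + (1/√2)i)·b = (0.6936 + 0.4757i)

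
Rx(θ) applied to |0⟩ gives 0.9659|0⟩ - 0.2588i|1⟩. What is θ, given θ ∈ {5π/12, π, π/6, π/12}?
π/6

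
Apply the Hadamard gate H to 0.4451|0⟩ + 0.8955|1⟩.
0.9479|0⟩ - 0.3185|1⟩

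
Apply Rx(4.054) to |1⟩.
-0.8977i|0⟩ - 0.4405|1⟩

Rx(4.054) = [[cos(θ/2), −i·sin(θ/2)], [−i·sin(θ/2), cos(θ/2)]]; θ = 4.054, cos(θ/2) ≈ -0.440543, sin(θ/2) ≈ 0.897731.
With a = amp(|0⟩) = 0 and b = amp(|1⟩) = 1:
new amp(|0⟩) = (-0.440543)·a + (-0.897731i)·b = -0.8977i
new amp(|1⟩) = (-0.897731i)·a + (-0.440543)·b = -0.4405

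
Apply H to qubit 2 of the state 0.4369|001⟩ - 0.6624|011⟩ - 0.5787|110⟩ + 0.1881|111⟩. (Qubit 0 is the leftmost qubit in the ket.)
0.3089|000⟩ - 0.3089|001⟩ - 0.4684|010⟩ + 0.4684|011⟩ - 0.2762|110⟩ - 0.5422|111⟩

H on qubit 2 mixes each pair of kets that differ only in qubit 2: amplitudes (a, b) of (|…0…⟩, |…1…⟩) become ((a + b)/√2, (a − b)/√2). Kets absent from the input have amplitude 0.
(|000⟩, |001⟩): (a, b) = (0, 0.4369) → (0.3089, -0.3089)
(|010⟩, |011⟩): (a, b) = (0, -0.6624) → (-0.4684, 0.4684)
(|110⟩, |111⟩): (a, b) = (-0.5787, 0.1881) → (-0.2762, -0.5422)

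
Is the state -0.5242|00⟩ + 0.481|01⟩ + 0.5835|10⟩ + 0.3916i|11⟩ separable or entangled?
Entangled

Writing the state as a|00⟩ + b|01⟩ + c|10⟩ + d|11⟩, it is a product state iff ad − bc = 0.
Here (a, b, c, d) = (-0.5242, 0.481, 0.5835, 0.3916i): ad − bc = (-0.5242)(0.3916i) − (0.481)(0.5835) = (-0.2807 - 0.2053i) ≠ 0, so the state is entangled.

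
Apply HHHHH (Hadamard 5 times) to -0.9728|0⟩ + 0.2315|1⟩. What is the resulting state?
-0.5242|0⟩ - 0.8516|1⟩

H² = I, so H^5 = H: a single Hadamard. With (a, b) = (-0.9728, 0.2315), H gives ((a + b)/√2, (a − b)/√2) = (-0.5242, -0.8516).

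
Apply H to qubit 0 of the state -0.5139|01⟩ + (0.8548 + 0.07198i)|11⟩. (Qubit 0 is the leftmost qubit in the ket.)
(0.2411 + 0.0509i)|01⟩ + (-0.9678 - 0.0509i)|11⟩

H on qubit 0 mixes each pair of kets that differ only in qubit 0: amplitudes (a, b) of (|…0…⟩, |…1…⟩) become ((a + b)/√2, (a − b)/√2). Kets absent from the input have amplitude 0.
(|01⟩, |11⟩): (a, b) = (-0.5139, (0.8548 + 0.07198i)) → ((0.2411 + 0.0509i), (-0.9678 - 0.0509i))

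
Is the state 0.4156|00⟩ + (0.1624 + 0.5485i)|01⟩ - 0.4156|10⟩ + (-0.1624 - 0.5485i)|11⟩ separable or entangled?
Separable

Writing the state as a|00⟩ + b|01⟩ + c|10⟩ + d|11⟩, it is a product state iff ad − bc = 0.
Here (a, b, c, d) = (0.4156, (0.1624 + 0.5485i), -0.4156, (-0.1624 - 0.5485i)): ad − bc = (0.4156)(-0.1624 - 0.5485i) − (0.1624 + 0.5485i)(-0.4156) = 0, so the state is separable.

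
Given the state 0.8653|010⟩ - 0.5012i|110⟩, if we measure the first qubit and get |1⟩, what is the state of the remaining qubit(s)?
-i|10⟩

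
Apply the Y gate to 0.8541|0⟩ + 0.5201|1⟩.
-0.5201i|0⟩ + 0.8541i|1⟩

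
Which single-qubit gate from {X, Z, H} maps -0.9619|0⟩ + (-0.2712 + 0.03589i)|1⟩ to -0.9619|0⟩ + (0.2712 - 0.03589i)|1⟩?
Z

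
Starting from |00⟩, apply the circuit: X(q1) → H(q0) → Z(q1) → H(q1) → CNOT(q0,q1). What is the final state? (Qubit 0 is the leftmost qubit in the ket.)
-1/2|00⟩ + 1/2|01⟩ + 1/2|10⟩ - 1/2|11⟩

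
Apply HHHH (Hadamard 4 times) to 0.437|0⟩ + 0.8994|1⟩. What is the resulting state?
0.437|0⟩ + 0.8994|1⟩

H² = I, so an even number of Hadamards cancels: H^4 = I and the state is unchanged.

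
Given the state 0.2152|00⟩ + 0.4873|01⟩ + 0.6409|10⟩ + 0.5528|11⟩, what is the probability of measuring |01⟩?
0.2375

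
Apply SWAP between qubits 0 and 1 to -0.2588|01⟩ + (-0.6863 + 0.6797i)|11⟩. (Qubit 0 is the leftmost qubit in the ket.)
-0.2588|10⟩ + (-0.6863 + 0.6797i)|11⟩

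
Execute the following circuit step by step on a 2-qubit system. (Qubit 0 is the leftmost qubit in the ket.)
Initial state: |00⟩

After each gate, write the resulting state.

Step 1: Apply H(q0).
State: 1/√2|00⟩ + 1/√2|10⟩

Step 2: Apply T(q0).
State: 1/√2|00⟩ + (1/2 + (1/2)i)|10⟩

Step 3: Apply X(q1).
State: 1/√2|01⟩ + (1/2 + (1/2)i)|11⟩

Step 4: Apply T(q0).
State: 1/√2|01⟩ + (1/√2)i|11⟩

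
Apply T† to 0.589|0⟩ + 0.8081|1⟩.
0.589|0⟩ + (0.5714 - 0.5714i)|1⟩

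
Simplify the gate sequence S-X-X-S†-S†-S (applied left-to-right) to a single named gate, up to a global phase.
I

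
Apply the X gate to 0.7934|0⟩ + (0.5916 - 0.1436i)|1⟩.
(0.5916 - 0.1436i)|0⟩ + 0.7934|1⟩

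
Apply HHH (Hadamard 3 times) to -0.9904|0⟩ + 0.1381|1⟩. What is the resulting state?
-0.6027|0⟩ - 0.798|1⟩

H² = I, so H^3 = H: a single Hadamard. With (a, b) = (-0.9904, 0.1381), H gives ((a + b)/√2, (a − b)/√2) = (-0.6027, -0.798).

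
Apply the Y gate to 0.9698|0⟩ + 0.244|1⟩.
-0.244i|0⟩ + 0.9698i|1⟩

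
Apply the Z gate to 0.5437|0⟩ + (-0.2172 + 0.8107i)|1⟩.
0.5437|0⟩ + (0.2172 - 0.8107i)|1⟩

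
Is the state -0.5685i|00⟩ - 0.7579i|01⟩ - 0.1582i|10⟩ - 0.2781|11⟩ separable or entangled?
Entangled

Writing the state as a|00⟩ + b|01⟩ + c|10⟩ + d|11⟩, it is a product state iff ad − bc = 0.
Here (a, b, c, d) = (-0.5685i, -0.7579i, -0.1582i, -0.2781): ad − bc = (-0.5685i)(-0.2781) − (-0.7579i)(-0.1582i) = (0.1199 + 0.1581i) ≠ 0, so the state is entangled.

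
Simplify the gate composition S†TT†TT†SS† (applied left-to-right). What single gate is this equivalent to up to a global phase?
S†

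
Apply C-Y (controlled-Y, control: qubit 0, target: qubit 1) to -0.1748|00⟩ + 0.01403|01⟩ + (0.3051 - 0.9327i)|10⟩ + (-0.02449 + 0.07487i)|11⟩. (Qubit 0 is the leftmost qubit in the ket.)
-0.1748|00⟩ + 0.01403|01⟩ + (0.07487 + 0.02449i)|10⟩ + (0.9327 + 0.3051i)|11⟩

C-Y leaves the control-|0⟩ kets |00⟩, |01⟩ unchanged and applies Y to qubit 1 on the control-|1⟩ pair (|10⟩, |11⟩).
Y = [[0, -i], [i, 0]].
With a = amp(|10⟩) = (0.3051 - 0.9327i) and b = amp(|11⟩) = (-0.02449 + 0.07487i):
new amp(|10⟩) = (-i)·b = (0.07487 + 0.02449i)
new amp(|11⟩) = (i)·a = (0.9327 + 0.3051i)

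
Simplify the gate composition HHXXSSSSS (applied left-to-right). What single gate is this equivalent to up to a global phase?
S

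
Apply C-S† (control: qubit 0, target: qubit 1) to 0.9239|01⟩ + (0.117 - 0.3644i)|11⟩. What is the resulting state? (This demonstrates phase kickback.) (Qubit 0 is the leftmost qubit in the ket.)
0.9239|01⟩ + (-0.3644 - 0.117i)|11⟩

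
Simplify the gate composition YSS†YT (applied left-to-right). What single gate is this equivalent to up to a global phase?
T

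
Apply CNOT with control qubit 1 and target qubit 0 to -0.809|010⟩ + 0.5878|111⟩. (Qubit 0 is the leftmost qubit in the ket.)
0.5878|011⟩ - 0.809|110⟩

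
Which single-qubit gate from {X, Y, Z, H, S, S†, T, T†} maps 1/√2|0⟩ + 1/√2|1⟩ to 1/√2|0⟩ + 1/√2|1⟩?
X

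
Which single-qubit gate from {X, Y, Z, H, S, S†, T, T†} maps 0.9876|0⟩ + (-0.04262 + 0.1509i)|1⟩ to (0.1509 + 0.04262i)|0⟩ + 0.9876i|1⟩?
Y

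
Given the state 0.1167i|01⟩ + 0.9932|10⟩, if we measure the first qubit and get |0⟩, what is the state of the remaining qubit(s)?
i|1⟩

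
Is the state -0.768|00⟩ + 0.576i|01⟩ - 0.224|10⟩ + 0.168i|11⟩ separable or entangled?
Separable

Writing the state as a|00⟩ + b|01⟩ + c|10⟩ + d|11⟩, it is a product state iff ad − bc = 0.
Here (a, b, c, d) = (-0.768, 0.576i, -0.224, 0.168i): ad − bc = (-0.768)(0.168i) − (0.576i)(-0.224) = 0, so the state is separable.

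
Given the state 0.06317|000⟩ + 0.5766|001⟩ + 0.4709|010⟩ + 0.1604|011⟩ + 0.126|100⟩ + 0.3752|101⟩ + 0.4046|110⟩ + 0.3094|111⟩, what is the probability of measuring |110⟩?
0.1637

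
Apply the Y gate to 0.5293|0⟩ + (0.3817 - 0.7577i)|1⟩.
(-0.7577 - 0.3817i)|0⟩ + 0.5293i|1⟩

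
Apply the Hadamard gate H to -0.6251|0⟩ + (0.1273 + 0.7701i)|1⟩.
(-0.352 + 0.5445i)|0⟩ + (-0.532 - 0.5445i)|1⟩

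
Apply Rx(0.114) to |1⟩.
-0.05697i|0⟩ + 0.9984|1⟩

Rx(0.114) = [[cos(θ/2), −i·sin(θ/2)], [−i·sin(θ/2), cos(θ/2)]]; θ = 0.114, cos(θ/2) ≈ 0.998376, sin(θ/2) ≈ 0.0569691.
With a = amp(|0⟩) = 0 and b = amp(|1⟩) = 1:
new amp(|0⟩) = (0.998376)·a + (-0.0569691i)·b = -0.05697i
new amp(|1⟩) = (-0.0569691i)·a + (0.998376)·b = 0.9984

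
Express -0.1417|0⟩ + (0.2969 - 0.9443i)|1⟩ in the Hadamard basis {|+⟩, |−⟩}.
(0.1097 - 0.6677i)|+⟩ + (-0.3101 + 0.6677i)|−⟩

With |ψ⟩ = α|0⟩ + β|1⟩, the Hadamard-basis coefficients are ⟨+|ψ⟩ = (α + β)/√2 and ⟨−|ψ⟩ = (α − β)/√2.
Here α = -0.1417, β = (0.2969 - 0.9443i): (α + β)/√2 = (0.1097 - 0.6677i), (α − β)/√2 = (-0.3101 + 0.6677i).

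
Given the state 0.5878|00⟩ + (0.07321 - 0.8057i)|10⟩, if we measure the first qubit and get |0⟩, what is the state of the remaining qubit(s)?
|0⟩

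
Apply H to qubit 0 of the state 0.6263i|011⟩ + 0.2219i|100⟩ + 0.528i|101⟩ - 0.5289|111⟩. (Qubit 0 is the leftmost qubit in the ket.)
0.1569i|000⟩ + 0.3734i|001⟩ + (-0.374 + 0.4429i)|011⟩ - 0.1569i|100⟩ - 0.3734i|101⟩ + (0.374 + 0.4429i)|111⟩

H on qubit 0 mixes each pair of kets that differ only in qubit 0: amplitudes (a, b) of (|…0…⟩, |…1…⟩) become ((a + b)/√2, (a − b)/√2). Kets absent from the input have amplitude 0.
(|000⟩, |100⟩): (a, b) = (0, 0.2219i) → (0.1569i, -0.1569i)
(|001⟩, |101⟩): (a, b) = (0, 0.528i) → (0.3734i, -0.3734i)
(|011⟩, |111⟩): (a, b) = (0.6263i, -0.5289) → ((-0.374 + 0.4429i), (0.374 + 0.4429i))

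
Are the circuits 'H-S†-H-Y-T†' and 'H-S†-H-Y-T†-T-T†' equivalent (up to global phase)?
Yes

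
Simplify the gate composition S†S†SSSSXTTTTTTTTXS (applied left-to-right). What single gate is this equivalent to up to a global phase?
S†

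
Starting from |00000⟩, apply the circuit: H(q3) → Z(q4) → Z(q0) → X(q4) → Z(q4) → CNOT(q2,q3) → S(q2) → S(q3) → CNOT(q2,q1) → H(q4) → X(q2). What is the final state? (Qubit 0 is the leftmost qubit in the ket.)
-1/2|00100⟩ + 1/2|00101⟩ - (1/2)i|00110⟩ + (1/2)i|00111⟩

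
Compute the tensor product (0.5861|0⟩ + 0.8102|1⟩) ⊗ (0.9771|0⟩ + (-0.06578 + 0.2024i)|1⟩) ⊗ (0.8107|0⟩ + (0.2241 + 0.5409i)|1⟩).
0.4643|000⟩ + (0.1283 + 0.3098i)|001⟩ + (-0.03126 + 0.09617i)|010⟩ + (-0.07281 + 0.005731i)|011⟩ + 0.6418|100⟩ + (0.1774 + 0.4282i)|101⟩ + (-0.04321 + 0.1329i)|110⟩ + (-0.1006 + 0.007922i)|111⟩

amp(|b₁b₂…⟩) = product of the factor amplitudes for bits b₁, b₂, …; only kets whose every factor amplitude is nonzero survive.
|000⟩: (0.5861)(0.9771)(0.8107) = 0.4643
|001⟩: (0.5861)(0.9771)(0.2241 + 0.5409i) = (0.1283 + 0.3098i)
|010⟩: (0.5861)(-0.06578 + 0.2024i)(0.8107) = (-0.03126 + 0.09617i)
|011⟩: (0.5861)(-0.06578 + 0.2024i)(0.2241 + 0.5409i) = (-0.07281 + 0.005731i)
|100⟩: (0.8102)(0.9771)(0.8107) = 0.6418
|101⟩: (0.8102)(0.9771)(0.2241 + 0.5409i) = (0.1774 + 0.4282i)
|110⟩: (0.8102)(-0.06578 + 0.2024i)(0.8107) = (-0.04321 + 0.1329i)
|111⟩: (0.8102)(-0.06578 + 0.2024i)(0.2241 + 0.5409i) = (-0.1006 + 0.007922i)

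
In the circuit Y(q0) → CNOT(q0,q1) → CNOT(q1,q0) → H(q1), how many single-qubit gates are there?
2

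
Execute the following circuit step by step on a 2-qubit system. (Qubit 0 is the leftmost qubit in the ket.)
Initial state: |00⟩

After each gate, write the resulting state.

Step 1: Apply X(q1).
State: |01⟩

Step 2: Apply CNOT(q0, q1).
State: |01⟩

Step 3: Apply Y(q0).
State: i|11⟩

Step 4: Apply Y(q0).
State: |01⟩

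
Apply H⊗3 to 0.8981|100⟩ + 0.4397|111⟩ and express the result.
0.473|000⟩ + 0.1621|001⟩ + 0.1621|010⟩ + 0.473|011⟩ - 0.473|100⟩ - 0.1621|101⟩ - 0.1621|110⟩ - 0.473|111⟩

H⊗3 gives amp(|y⟩) = (1/2√2) Σ_x (−1)^(x·y) amp(|x⟩), where x·y is the number of positions in which both x and y have a 1.
|000⟩: (0.8981 + 0.4397)/(2√2) = 0.473
|001⟩: (0.8981 - 0.4397)/(2√2) = 0.1621
|010⟩: (0.8981 - 0.4397)/(2√2) = 0.1621
|011⟩: (0.8981 + 0.4397)/(2√2) = 0.473
|100⟩: (-0.8981 - 0.4397)/(2√2) = -0.473
|101⟩: (-0.8981 + 0.4397)/(2√2) = -0.1621
|110⟩: (-0.8981 + 0.4397)/(2√2) = -0.1621
|111⟩: (-0.8981 - 0.4397)/(2√2) = -0.473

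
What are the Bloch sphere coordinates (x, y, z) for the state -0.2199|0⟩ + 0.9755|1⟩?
(-0.429, 0, -0.9032)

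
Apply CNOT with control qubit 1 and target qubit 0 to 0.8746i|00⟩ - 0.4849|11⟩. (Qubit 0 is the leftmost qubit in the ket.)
0.8746i|00⟩ - 0.4849|01⟩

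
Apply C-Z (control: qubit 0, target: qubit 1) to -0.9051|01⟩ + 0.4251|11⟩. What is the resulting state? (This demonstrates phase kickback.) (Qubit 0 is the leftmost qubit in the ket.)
-0.9051|01⟩ - 0.4251|11⟩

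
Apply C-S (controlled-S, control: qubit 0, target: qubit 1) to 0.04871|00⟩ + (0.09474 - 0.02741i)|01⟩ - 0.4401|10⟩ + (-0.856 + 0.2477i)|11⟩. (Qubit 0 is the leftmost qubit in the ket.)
0.04871|00⟩ + (0.09474 - 0.02741i)|01⟩ - 0.4401|10⟩ + (-0.2477 - 0.856i)|11⟩

C-S leaves the control-|0⟩ kets |00⟩, |01⟩ unchanged and applies S to qubit 1 on the control-|1⟩ pair (|10⟩, |11⟩).
S = [[1, 0], [0, i]].
With a = amp(|10⟩) = -0.4401 and b = amp(|11⟩) = (-0.856 + 0.2477i):
new amp(|10⟩) = (1)·a = -0.4401
new amp(|11⟩) = (i)·b = (-0.2477 - 0.856i)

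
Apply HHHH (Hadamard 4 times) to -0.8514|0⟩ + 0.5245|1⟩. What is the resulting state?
-0.8514|0⟩ + 0.5245|1⟩

H² = I, so an even number of Hadamards cancels: H^4 = I and the state is unchanged.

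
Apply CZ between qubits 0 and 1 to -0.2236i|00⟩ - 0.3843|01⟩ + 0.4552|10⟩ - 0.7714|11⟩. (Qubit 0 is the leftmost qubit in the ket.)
-0.2236i|00⟩ - 0.3843|01⟩ + 0.4552|10⟩ + 0.7714|11⟩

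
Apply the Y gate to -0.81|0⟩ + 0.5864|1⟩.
-0.5864i|0⟩ - 0.81i|1⟩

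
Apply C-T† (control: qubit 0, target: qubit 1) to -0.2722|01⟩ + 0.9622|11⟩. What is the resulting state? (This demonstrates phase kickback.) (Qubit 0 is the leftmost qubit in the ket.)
-0.2722|01⟩ + (0.6804 - 0.6804i)|11⟩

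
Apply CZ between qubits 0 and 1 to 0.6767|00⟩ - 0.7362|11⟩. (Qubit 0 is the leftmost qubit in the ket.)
0.6767|00⟩ + 0.7362|11⟩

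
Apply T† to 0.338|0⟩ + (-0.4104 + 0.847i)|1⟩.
0.338|0⟩ + (0.3087 + 0.8891i)|1⟩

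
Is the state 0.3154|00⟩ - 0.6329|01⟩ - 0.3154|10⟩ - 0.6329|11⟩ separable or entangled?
Entangled

Writing the state as a|00⟩ + b|01⟩ + c|10⟩ + d|11⟩, it is a product state iff ad − bc = 0.
Here (a, b, c, d) = (0.3154, -0.6329, -0.3154, -0.6329): ad − bc = (0.3154)(-0.6329) − (-0.6329)(-0.3154) = -0.3992 ≠ 0, so the state is entangled.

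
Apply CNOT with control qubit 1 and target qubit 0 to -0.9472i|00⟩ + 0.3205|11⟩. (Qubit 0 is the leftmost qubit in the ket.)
-0.9472i|00⟩ + 0.3205|01⟩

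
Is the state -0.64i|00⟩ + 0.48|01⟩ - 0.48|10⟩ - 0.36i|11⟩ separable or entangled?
Separable

Writing the state as a|00⟩ + b|01⟩ + c|10⟩ + d|11⟩, it is a product state iff ad − bc = 0.
Here (a, b, c, d) = (-0.64i, 0.48, -0.48, -0.36i): ad − bc = (-0.64i)(-0.36i) − (0.48)(-0.48) = 0, so the state is separable.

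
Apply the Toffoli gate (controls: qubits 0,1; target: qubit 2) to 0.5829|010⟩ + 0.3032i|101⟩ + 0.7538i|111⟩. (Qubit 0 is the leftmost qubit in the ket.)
0.5829|010⟩ + 0.3032i|101⟩ + 0.7538i|110⟩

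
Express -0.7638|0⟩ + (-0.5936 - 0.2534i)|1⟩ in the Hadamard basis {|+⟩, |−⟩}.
(-0.9598 - 0.1792i)|+⟩ + (-0.1203 + 0.1792i)|−⟩

With |ψ⟩ = α|0⟩ + β|1⟩, the Hadamard-basis coefficients are ⟨+|ψ⟩ = (α + β)/√2 and ⟨−|ψ⟩ = (α − β)/√2.
Here α = -0.7638, β = (-0.5936 - 0.2534i): (α + β)/√2 = (-0.9598 - 0.1792i), (α − β)/√2 = (-0.1203 + 0.1792i).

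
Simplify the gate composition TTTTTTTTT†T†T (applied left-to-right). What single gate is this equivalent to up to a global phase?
T†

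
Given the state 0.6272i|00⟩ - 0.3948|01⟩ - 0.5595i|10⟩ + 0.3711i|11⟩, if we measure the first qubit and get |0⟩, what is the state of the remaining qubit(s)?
0.8463i|0⟩ - 0.5327|1⟩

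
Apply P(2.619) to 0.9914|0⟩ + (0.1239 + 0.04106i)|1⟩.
0.9914|0⟩ + (-0.1279 + 0.02626i)|1⟩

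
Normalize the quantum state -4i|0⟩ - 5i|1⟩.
-0.6247i|0⟩ - 0.7809i|1⟩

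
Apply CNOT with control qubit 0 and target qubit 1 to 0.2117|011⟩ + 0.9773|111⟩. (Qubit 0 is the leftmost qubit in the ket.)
0.2117|011⟩ + 0.9773|101⟩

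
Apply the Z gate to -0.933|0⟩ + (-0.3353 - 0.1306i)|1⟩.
-0.933|0⟩ + (0.3353 + 0.1306i)|1⟩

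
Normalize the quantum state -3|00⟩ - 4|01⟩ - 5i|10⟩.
-0.4243|00⟩ - 0.5657|01⟩ - (1/√2)i|10⟩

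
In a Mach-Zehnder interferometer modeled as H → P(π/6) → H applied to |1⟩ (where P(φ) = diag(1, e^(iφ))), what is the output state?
(0.06699 - 0.25i)|0⟩ + (0.933 + 0.25i)|1⟩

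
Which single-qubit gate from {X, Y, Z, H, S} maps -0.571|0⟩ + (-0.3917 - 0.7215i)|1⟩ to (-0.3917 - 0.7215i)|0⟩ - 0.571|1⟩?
X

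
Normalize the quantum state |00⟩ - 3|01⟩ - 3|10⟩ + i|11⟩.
0.2236|00⟩ - 0.6708|01⟩ - 0.6708|10⟩ + 0.2236i|11⟩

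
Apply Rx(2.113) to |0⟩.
0.4919|0⟩ - 0.8706i|1⟩

Rx(2.113) = [[cos(θ/2), −i·sin(θ/2)], [−i·sin(θ/2), cos(θ/2)]]; θ = 2.113, cos(θ/2) ≈ 0.491922, sin(θ/2) ≈ 0.870639.
With a = amp(|0⟩) = 1 and b = amp(|1⟩) = 0:
new amp(|0⟩) = (0.491922)·a + (-0.870639i)·b = 0.4919
new amp(|1⟩) = (-0.870639i)·a + (0.491922)·b = -0.8706i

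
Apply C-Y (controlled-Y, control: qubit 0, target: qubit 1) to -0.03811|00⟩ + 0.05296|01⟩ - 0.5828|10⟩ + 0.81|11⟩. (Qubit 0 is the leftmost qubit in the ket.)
-0.03811|00⟩ + 0.05296|01⟩ - 0.81i|10⟩ - 0.5828i|11⟩

C-Y leaves the control-|0⟩ kets |00⟩, |01⟩ unchanged and applies Y to qubit 1 on the control-|1⟩ pair (|10⟩, |11⟩).
Y = [[0, -i], [i, 0]].
With a = amp(|10⟩) = -0.5828 and b = amp(|11⟩) = 0.81:
new amp(|10⟩) = (-i)·b = -0.81i
new amp(|11⟩) = (i)·a = -0.5828i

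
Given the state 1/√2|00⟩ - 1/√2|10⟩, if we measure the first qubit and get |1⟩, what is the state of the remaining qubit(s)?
-|0⟩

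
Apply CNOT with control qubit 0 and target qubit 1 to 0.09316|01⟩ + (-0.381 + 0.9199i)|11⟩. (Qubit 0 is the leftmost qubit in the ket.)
0.09316|01⟩ + (-0.381 + 0.9199i)|10⟩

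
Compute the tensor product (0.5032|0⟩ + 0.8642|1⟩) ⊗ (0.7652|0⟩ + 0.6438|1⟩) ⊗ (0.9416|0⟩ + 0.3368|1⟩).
0.3626|000⟩ + 0.1297|001⟩ + 0.305|010⟩ + 0.1091|011⟩ + 0.6227|100⟩ + 0.2227|101⟩ + 0.5239|110⟩ + 0.1874|111⟩

amp(|b₁b₂…⟩) = product of the factor amplitudes for bits b₁, b₂, …; only kets whose every factor amplitude is nonzero survive.
|000⟩: (0.5032)(0.7652)(0.9416) = 0.3626
|001⟩: (0.5032)(0.7652)(0.3368) = 0.1297
|010⟩: (0.5032)(0.6438)(0.9416) = 0.305
|011⟩: (0.5032)(0.6438)(0.3368) = 0.1091
|100⟩: (0.8642)(0.7652)(0.9416) = 0.6227
|101⟩: (0.8642)(0.7652)(0.3368) = 0.2227
|110⟩: (0.8642)(0.6438)(0.9416) = 0.5239
|111⟩: (0.8642)(0.6438)(0.3368) = 0.1874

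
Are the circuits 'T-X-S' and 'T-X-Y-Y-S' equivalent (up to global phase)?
Yes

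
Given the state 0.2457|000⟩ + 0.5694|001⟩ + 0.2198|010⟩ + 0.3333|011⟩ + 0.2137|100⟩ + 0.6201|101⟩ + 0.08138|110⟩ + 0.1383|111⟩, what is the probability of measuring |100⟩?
0.04567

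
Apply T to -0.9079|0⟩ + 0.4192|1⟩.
-0.9079|0⟩ + (0.2964 + 0.2964i)|1⟩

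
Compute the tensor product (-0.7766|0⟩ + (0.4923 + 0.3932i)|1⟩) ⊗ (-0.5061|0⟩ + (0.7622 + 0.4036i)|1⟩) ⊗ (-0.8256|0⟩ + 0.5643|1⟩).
-0.3245|000⟩ + 0.2218|001⟩ + (0.4887 + 0.2588i)|010⟩ + (-0.334 - 0.1769i)|011⟩ + (0.2057 + 0.1643i)|100⟩ + (-0.1406 - 0.1123i)|101⟩ + (-0.1788 - 0.4115i)|110⟩ + (0.1222 + 0.2812i)|111⟩

amp(|b₁b₂…⟩) = product of the factor amplitudes for bits b₁, b₂, …; only kets whose every factor amplitude is nonzero survive.
|000⟩: (-0.7766)(-0.5061)(-0.8256) = -0.3245
|001⟩: (-0.7766)(-0.5061)(0.5643) = 0.2218
|010⟩: (-0.7766)(0.7622 + 0.4036i)(-0.8256) = (0.4887 + 0.2588i)
|011⟩: (-0.7766)(0.7622 + 0.4036i)(0.5643) = (-0.334 - 0.1769i)
|100⟩: (0.4923 + 0.3932i)(-0.5061)(-0.8256) = (0.2057 + 0.1643i)
|101⟩: (0.4923 + 0.3932i)(-0.5061)(0.5643) = (-0.1406 - 0.1123i)
|110⟩: (0.4923 + 0.3932i)(0.7622 + 0.4036i)(-0.8256) = (-0.1788 - 0.4115i)
|111⟩: (0.4923 + 0.3932i)(0.7622 + 0.4036i)(0.5643) = (0.1222 + 0.2812i)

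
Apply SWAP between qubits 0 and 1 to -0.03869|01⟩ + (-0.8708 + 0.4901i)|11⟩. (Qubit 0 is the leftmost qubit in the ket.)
-0.03869|10⟩ + (-0.8708 + 0.4901i)|11⟩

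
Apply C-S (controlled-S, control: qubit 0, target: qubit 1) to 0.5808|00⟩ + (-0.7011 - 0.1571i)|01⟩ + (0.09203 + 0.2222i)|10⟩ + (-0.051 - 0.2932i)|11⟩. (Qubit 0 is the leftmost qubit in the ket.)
0.5808|00⟩ + (-0.7011 - 0.1571i)|01⟩ + (0.09203 + 0.2222i)|10⟩ + (0.2932 - 0.051i)|11⟩

C-S leaves the control-|0⟩ kets |00⟩, |01⟩ unchanged and applies S to qubit 1 on the control-|1⟩ pair (|10⟩, |11⟩).
S = [[1, 0], [0, i]].
With a = amp(|10⟩) = (0.09203 + 0.2222i) and b = amp(|11⟩) = (-0.051 - 0.2932i):
new amp(|10⟩) = (1)·a = (0.09203 + 0.2222i)
new amp(|11⟩) = (i)·b = (0.2932 - 0.051i)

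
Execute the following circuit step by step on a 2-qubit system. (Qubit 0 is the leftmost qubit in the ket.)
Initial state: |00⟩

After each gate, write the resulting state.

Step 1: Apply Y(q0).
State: i|10⟩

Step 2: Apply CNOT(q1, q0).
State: i|10⟩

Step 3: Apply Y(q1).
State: -|11⟩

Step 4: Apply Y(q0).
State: i|01⟩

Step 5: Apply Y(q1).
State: |00⟩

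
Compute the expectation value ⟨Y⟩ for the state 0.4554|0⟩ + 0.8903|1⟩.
0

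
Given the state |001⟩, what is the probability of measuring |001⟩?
1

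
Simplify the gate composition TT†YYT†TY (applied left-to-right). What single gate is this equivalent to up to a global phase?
Y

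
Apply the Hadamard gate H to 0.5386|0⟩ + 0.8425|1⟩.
0.9766|0⟩ - 0.2149|1⟩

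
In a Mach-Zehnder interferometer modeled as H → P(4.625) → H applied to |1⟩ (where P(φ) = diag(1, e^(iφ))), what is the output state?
(0.5436 + 0.4981i)|0⟩ + (0.4564 - 0.4981i)|1⟩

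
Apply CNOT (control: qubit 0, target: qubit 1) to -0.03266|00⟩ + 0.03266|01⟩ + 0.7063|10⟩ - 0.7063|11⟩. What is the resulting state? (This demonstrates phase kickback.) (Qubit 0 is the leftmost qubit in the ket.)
-0.03266|00⟩ + 0.03266|01⟩ - 0.7063|10⟩ + 0.7063|11⟩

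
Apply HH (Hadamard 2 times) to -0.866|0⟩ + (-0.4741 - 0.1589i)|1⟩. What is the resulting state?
-0.866|0⟩ + (-0.4741 - 0.1589i)|1⟩

H² = I, so an even number of Hadamards cancels: H^2 = I and the state is unchanged.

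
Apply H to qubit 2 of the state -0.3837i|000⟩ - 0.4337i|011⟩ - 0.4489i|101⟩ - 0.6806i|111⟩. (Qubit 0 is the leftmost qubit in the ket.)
-0.2713i|000⟩ - 0.2713i|001⟩ - 0.3067i|010⟩ + 0.3067i|011⟩ - 0.3174i|100⟩ + 0.3174i|101⟩ - 0.4813i|110⟩ + 0.4813i|111⟩

H on qubit 2 mixes each pair of kets that differ only in qubit 2: amplitudes (a, b) of (|…0…⟩, |…1…⟩) become ((a + b)/√2, (a − b)/√2). Kets absent from the input have amplitude 0.
(|000⟩, |001⟩): (a, b) = (-0.3837i, 0) → (-0.2713i, -0.2713i)
(|010⟩, |011⟩): (a, b) = (0, -0.4337i) → (-0.3067i, 0.3067i)
(|100⟩, |101⟩): (a, b) = (0, -0.4489i) → (-0.3174i, 0.3174i)
(|110⟩, |111⟩): (a, b) = (0, -0.6806i) → (-0.4813i, 0.4813i)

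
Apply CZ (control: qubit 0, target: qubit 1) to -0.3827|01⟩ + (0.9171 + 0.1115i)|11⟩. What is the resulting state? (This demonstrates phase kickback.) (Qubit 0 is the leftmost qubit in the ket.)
-0.3827|01⟩ + (-0.9171 - 0.1115i)|11⟩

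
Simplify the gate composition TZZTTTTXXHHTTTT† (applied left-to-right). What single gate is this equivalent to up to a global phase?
T†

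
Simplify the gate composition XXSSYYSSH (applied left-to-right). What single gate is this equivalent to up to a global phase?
H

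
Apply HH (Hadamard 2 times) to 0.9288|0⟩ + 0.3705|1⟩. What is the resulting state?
0.9288|0⟩ + 0.3705|1⟩

H² = I, so an even number of Hadamards cancels: H^2 = I and the state is unchanged.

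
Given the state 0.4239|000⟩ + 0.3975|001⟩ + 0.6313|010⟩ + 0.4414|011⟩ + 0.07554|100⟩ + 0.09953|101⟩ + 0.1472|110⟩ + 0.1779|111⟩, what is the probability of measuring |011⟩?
0.1948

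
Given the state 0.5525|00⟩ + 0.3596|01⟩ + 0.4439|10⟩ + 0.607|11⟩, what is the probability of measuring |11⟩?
0.3684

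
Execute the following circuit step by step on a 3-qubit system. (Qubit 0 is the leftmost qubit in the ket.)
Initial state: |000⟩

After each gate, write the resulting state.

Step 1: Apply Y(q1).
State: i|010⟩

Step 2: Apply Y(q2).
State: -|011⟩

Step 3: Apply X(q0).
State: -|111⟩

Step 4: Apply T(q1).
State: (-1/√2 - (1/√2)i)|111⟩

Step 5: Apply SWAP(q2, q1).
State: (-1/√2 - (1/√2)i)|111⟩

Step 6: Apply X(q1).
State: (-1/√2 - (1/√2)i)|101⟩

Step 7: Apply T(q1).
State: (-1/√2 - (1/√2)i)|101⟩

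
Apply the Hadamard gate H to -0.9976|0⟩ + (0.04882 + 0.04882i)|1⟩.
(-0.6709 + 0.03452i)|0⟩ + (-0.7399 - 0.03452i)|1⟩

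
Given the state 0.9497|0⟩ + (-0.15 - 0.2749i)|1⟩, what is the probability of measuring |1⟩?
0.09807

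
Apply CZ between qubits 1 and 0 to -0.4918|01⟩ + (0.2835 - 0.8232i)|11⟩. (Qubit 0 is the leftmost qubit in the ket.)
-0.4918|01⟩ + (-0.2835 + 0.8232i)|11⟩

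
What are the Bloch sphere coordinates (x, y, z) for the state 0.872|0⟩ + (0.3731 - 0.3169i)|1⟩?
(0.6507, -0.5527, 0.5208)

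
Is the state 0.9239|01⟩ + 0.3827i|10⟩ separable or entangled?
Entangled

Writing the state as a|00⟩ + b|01⟩ + c|10⟩ + d|11⟩, it is a product state iff ad − bc = 0.
Here (a, b, c, d) = (0, 0.9239, 0.3827i, 0): ad − bc = (0)(0) − (0.9239)(0.3827i) = -0.3536i ≠ 0, so the state is entangled.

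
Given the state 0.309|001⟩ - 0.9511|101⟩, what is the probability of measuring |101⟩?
0.9046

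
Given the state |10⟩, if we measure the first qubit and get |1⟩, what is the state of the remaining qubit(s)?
|0⟩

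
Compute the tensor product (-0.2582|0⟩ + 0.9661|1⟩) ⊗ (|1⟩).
-0.2582|01⟩ + 0.9661|11⟩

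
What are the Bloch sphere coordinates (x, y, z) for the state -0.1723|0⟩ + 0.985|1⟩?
(-0.3394, 0, -0.9405)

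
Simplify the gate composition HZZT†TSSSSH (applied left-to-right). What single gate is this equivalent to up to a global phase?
I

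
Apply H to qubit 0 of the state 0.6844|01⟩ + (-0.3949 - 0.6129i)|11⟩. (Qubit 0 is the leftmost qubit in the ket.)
(0.2047 - 0.4334i)|01⟩ + (0.7632 + 0.4334i)|11⟩

H on qubit 0 mixes each pair of kets that differ only in qubit 0: amplitudes (a, b) of (|…0…⟩, |…1…⟩) become ((a + b)/√2, (a − b)/√2). Kets absent from the input have amplitude 0.
(|01⟩, |11⟩): (a, b) = (0.6844, (-0.3949 - 0.6129i)) → ((0.2047 - 0.4334i), (0.7632 + 0.4334i))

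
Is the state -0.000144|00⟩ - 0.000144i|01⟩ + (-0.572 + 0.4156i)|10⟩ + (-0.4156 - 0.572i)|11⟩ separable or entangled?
Separable

Writing the state as a|00⟩ + b|01⟩ + c|10⟩ + d|11⟩, it is a product state iff ad − bc = 0.
Here (a, b, c, d) = (-0.000144, -0.000144i, (-0.572 + 0.4156i), (-0.4156 - 0.572i)): ad − bc = (-0.000144)(-0.4156 - 0.572i) − (-0.000144i)(-0.572 + 0.4156i) = 0, so the state is separable.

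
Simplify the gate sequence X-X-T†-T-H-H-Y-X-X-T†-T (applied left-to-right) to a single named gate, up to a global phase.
Y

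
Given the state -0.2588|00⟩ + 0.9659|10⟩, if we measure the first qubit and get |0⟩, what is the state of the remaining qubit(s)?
-|0⟩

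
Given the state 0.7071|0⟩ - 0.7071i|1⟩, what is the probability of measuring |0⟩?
0.5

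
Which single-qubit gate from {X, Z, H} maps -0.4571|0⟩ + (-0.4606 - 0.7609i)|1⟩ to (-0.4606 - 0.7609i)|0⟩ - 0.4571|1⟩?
X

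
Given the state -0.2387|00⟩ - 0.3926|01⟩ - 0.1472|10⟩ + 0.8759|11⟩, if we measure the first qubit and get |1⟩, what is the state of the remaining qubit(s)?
-0.1657|0⟩ + 0.9862|1⟩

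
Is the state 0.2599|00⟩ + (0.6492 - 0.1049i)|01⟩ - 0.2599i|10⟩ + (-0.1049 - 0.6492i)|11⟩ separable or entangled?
Separable

Writing the state as a|00⟩ + b|01⟩ + c|10⟩ + d|11⟩, it is a product state iff ad − bc = 0.
Here (a, b, c, d) = (0.2599, (0.6492 - 0.1049i), -0.2599i, (-0.1049 - 0.6492i)): ad − bc = (0.2599)(-0.1049 - 0.6492i) − (0.6492 - 0.1049i)(-0.2599i) = 0, so the state is separable.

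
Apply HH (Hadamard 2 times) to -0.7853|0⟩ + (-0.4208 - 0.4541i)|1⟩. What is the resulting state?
-0.7853|0⟩ + (-0.4208 - 0.4541i)|1⟩

H² = I, so an even number of Hadamards cancels: H^2 = I and the state is unchanged.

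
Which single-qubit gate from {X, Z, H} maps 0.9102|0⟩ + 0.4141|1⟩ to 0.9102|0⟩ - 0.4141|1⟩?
Z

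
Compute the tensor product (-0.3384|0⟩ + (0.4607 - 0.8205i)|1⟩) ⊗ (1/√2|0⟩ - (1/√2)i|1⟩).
-0.2393|00⟩ + 0.2393i|01⟩ + (0.3258 - 0.5802i)|10⟩ + (-0.5802 - 0.3258i)|11⟩

amp(|b₁b₂…⟩) = product of the factor amplitudes for bits b₁, b₂, …; only kets whose every factor amplitude is nonzero survive.
|00⟩: (-0.3384)(1/√2) = -0.2393
|01⟩: (-0.3384)(-(1/√2)i) = 0.2393i
|10⟩: (0.4607 - 0.8205i)(1/√2) = (0.3258 - 0.5802i)
|11⟩: (0.4607 - 0.8205i)(-(1/√2)i) = (-0.5802 - 0.3258i)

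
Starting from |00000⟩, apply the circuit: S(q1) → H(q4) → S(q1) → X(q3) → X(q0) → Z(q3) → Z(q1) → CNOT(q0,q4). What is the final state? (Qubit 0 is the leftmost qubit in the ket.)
-1/√2|10010⟩ - 1/√2|10011⟩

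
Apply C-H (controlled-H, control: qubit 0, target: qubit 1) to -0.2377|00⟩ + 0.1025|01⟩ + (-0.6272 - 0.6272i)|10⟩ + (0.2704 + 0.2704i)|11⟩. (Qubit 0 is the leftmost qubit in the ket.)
-0.2377|00⟩ + 0.1025|01⟩ + (-0.2523 - 0.2523i)|10⟩ + (-0.6347 - 0.6347i)|11⟩

C-H leaves the control-|0⟩ kets |00⟩, |01⟩ unchanged and applies H to qubit 1 on the control-|1⟩ pair (|10⟩, |11⟩).
H = [[1/√2, 1/√2], [1/√2, -1/√2]].
With a = amp(|10⟩) = (-0.6272 - 0.6272i) and b = amp(|11⟩) = (0.2704 + 0.2704i):
new amp(|10⟩) = (1/√2)·a + (1/√2)·b = (-0.2523 - 0.2523i)
new amp(|11⟩) = (1/√2)·a + (-1/√2)·b = (-0.6347 - 0.6347i)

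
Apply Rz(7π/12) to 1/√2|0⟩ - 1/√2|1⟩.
(0.4305 - 0.561i)|0⟩ + (-0.4305 - 0.561i)|1⟩

Rz(7π/12) = [[e^(−iθ/2), 0], [0, e^(iθ/2)]] with e^(±iθ/2) = cos(θ/2) ± i·sin(θ/2); θ = 7π/12, cos(θ/2) ≈ 0.608761, sin(θ/2) ≈ 0.793353.
With a = amp(|0⟩) = 1/√2 and b = amp(|1⟩) = -1/√2:
new amp(|0⟩) = (0.608761 - 0.793353i)·a = (0.4305 - 0.561i)
new amp(|1⟩) = (0.608761 + 0.793353i)·b = (-0.4305 - 0.561i)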